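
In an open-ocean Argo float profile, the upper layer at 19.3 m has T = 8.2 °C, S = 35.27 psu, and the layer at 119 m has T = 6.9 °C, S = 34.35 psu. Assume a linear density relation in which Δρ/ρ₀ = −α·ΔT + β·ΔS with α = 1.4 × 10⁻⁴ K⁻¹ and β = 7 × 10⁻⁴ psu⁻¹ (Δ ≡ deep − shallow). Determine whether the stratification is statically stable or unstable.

unstable

ΔT = 6.9 − 8.2 = -1.3 K and ΔS = 34.35 − 35.27 = -0.92 psu (deep − shallow).
−αΔT = 1.82 × 10⁻⁴; βΔS = -6.44 × 10⁻⁴; sum Δρ/ρ₀ = -4.62 × 10⁻⁴.
Δρ/ρ₀ < 0, so Δρ < 0: deeper water is lighter → statically unstable; the column would overturn.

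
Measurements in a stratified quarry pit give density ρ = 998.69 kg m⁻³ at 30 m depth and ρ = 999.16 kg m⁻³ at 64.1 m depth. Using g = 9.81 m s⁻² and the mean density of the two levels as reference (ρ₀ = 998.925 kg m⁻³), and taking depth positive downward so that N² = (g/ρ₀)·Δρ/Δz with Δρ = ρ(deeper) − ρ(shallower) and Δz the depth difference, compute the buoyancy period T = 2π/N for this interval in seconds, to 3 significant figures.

Δρ = 999.16 − 998.69 = 0.47 kg m⁻³ over Δz = 64.1 − 30 = 34.1 m.
N² = (9.81/998.925) × (0.47/34.1) = 1.3536 × 10⁻⁴ s⁻².
N = √(1.3536 × 10⁻⁴) = 0.011634 rad s⁻¹, so T = 2π/N = 540.07 s ≈ 540 s.

540 s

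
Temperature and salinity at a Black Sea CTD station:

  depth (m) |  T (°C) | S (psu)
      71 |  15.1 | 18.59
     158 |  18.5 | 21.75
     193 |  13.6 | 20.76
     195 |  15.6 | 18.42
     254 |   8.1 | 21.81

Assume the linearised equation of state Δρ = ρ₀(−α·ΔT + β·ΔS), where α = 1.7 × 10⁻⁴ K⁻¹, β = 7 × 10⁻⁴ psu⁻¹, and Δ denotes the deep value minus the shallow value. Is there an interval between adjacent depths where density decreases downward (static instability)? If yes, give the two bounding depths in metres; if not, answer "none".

Evaluate Δρ/ρ₀ = −αΔT + βΔS across each adjacent pair:
  71–158 m: −αΔT+βΔS = −(1.7 × 10⁻⁴)(+3.4)+(7 × 10⁻⁴)(+3.16) = 1.6 × 10⁻³ → stable
  158–193 m: −αΔT+βΔS = −(1.7 × 10⁻⁴)(-4.9)+(7 × 10⁻⁴)(-0.99) = 1.4 × 10⁻⁴ → stable
  193–195 m: −αΔT+βΔS = −(1.7 × 10⁻⁴)(+2.0)+(7 × 10⁻⁴)(-2.34) = -2.0 × 10⁻³ → UNSTABLE
  195–254 m: −αΔT+βΔS = −(1.7 × 10⁻⁴)(-7.5)+(7 × 10⁻⁴)(+3.39) = 3.6 × 10⁻³ → stable
The 193–195 m interval has Δρ < 0: lighter water underlies denser water.

193–195 m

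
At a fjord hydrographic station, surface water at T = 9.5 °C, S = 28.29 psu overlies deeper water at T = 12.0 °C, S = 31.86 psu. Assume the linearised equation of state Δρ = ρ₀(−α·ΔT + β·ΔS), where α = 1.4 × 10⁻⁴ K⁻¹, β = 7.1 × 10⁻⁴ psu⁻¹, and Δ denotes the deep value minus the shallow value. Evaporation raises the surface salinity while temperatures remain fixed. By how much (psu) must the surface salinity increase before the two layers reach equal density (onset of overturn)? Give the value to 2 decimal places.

3.08 psu

Neutral buoyancy requires −α(T_deep − T_surf) + β(S_deep − S_surf′) = 0.
S_surf′ = S_deep − (α/β)·ΔT = 31.86 − (1.4 × 10⁻⁴/7.1 × 10⁻⁴)·(+2.5) = 31.3670 psu.
Increase required: 31.3670 − 28.29 = 3.0770 psu.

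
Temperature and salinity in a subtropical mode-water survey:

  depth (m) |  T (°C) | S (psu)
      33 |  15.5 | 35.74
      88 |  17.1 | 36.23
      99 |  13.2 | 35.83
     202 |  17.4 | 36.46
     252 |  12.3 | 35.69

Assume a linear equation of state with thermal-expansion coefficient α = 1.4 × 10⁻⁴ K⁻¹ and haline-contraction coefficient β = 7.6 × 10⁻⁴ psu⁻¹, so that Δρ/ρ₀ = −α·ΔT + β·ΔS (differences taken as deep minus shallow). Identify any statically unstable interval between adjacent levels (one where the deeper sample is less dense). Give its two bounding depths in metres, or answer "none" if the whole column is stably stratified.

99–202 m

Evaluate Δρ/ρ₀ = −αΔT + βΔS across each adjacent pair:
  33–88 m: −αΔT+βΔS = −(1.4 × 10⁻⁴)(+1.6)+(7.6 × 10⁻⁴)(+0.49) = 1.5 × 10⁻⁴ → stable
  88–99 m: −αΔT+βΔS = −(1.4 × 10⁻⁴)(-3.9)+(7.6 × 10⁻⁴)(-0.40) = 2.4 × 10⁻⁴ → stable
  99–202 m: −αΔT+βΔS = −(1.4 × 10⁻⁴)(+4.2)+(7.6 × 10⁻⁴)(+0.63) = -1.1 × 10⁻⁴ → UNSTABLE
  202–252 m: −αΔT+βΔS = −(1.4 × 10⁻⁴)(-5.1)+(7.6 × 10⁻⁴)(-0.77) = 1.3 × 10⁻⁴ → stable
The 99–202 m interval has Δρ < 0: lighter water underlies denser water.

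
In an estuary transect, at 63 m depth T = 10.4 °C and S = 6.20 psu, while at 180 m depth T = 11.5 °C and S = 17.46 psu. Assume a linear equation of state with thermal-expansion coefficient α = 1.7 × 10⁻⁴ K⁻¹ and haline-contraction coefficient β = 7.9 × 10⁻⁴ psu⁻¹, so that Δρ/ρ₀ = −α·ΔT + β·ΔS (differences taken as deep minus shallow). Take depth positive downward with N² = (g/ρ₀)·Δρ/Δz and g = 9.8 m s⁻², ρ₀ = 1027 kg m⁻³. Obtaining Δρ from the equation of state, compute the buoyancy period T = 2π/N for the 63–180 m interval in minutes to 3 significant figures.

3.88 min

ΔT = +1.1 K, ΔS = +11.26 psu (deep − shallow).
Δρ/ρ₀ = −αΔT + βΔS = -1.87 × 10⁻⁴ + 8.8954 × 10⁻³ = 8.7084 × 10⁻³, so Δρ ≈ 8.944 kg m⁻³.
N² = (g/ρ₀)·Δρ/Δz = g·(Δρ/ρ₀)/Δz = 9.8 × 8.7084 × 10⁻³ / 117 = 7.2942 × 10⁻⁴ s⁻².
N = √(7.2942 × 10⁻⁴) = 0.027008 rad s⁻¹ → T = 2π/N = 232.64 s = 3.8773 min ≈ 3.88 min.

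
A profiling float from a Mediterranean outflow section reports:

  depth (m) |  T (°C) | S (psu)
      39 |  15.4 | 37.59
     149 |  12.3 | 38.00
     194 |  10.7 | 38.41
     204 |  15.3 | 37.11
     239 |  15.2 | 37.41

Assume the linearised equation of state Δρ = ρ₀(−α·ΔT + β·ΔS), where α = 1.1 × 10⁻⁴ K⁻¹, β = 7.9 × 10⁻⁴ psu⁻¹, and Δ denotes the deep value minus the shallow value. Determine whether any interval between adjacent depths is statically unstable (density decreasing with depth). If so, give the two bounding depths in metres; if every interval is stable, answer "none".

194–204 m

Evaluate Δρ/ρ₀ = −αΔT + βΔS across each adjacent pair:
  39–149 m: −αΔT+βΔS = −(1.1 × 10⁻⁴)(-3.1)+(7.9 × 10⁻⁴)(+0.41) = 6.6 × 10⁻⁴ → stable
  149–194 m: −αΔT+βΔS = −(1.1 × 10⁻⁴)(-1.6)+(7.9 × 10⁻⁴)(+0.41) = 5.0 × 10⁻⁴ → stable
  194–204 m: −αΔT+βΔS = −(1.1 × 10⁻⁴)(+4.6)+(7.9 × 10⁻⁴)(-1.30) = -1.5 × 10⁻³ → UNSTABLE
  204–239 m: −αΔT+βΔS = −(1.1 × 10⁻⁴)(-0.1)+(7.9 × 10⁻⁴)(+0.30) = 2.5 × 10⁻⁴ → stable
The 194–204 m interval has Δρ < 0: lighter water underlies denser water.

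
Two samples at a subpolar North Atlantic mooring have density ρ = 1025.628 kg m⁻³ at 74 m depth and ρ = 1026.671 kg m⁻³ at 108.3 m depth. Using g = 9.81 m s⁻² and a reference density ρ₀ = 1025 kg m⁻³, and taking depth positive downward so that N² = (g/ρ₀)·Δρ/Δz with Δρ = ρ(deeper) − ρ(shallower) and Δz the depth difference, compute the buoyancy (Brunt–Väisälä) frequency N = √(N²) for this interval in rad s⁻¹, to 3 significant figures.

0.0171 rad s⁻¹

Δρ = 1026.671 − 1025.628 = 1.043 kg m⁻³ over Δz = 108.3 − 74 = 34.3 m.
N² = (9.81/1025) × (1.043/34.3) = 2.9103 × 10⁻⁴ s⁻².
N = √(2.9103 × 10⁻⁴) = 0.017060 rad s⁻¹ ≈ 0.0171 rad s⁻¹.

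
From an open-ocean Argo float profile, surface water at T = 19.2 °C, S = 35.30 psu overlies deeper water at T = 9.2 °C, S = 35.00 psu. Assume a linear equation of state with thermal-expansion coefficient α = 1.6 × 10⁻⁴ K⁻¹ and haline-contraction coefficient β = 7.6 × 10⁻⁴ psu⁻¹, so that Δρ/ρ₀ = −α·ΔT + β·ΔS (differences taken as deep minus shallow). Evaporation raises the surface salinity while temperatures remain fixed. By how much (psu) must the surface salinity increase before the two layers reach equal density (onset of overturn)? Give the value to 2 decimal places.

1.81 psu

Neutral buoyancy requires −α(T_deep − T_surf) + β(S_deep − S_surf′) = 0.
S_surf′ = S_deep − (α/β)·ΔT = 35.00 − (1.6 × 10⁻⁴/7.6 × 10⁻⁴)·(-10.0) = 37.1053 psu.
Increase required: 37.1053 − 35.30 = 1.8053 psu.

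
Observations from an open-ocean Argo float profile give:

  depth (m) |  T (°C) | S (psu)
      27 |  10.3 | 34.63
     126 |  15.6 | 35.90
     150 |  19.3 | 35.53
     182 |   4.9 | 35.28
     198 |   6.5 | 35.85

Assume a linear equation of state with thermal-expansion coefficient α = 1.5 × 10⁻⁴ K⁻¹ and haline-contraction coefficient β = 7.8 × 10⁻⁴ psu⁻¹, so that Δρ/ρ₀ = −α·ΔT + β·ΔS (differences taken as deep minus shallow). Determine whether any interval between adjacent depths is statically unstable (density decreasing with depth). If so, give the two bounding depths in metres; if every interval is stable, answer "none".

126–150 m

Evaluate Δρ/ρ₀ = −αΔT + βΔS across each adjacent pair:
  27–126 m: −αΔT+βΔS = −(1.5 × 10⁻⁴)(+5.3)+(7.8 × 10⁻⁴)(+1.27) = 2.0 × 10⁻⁴ → stable
  126–150 m: −αΔT+βΔS = −(1.5 × 10⁻⁴)(+3.7)+(7.8 × 10⁻⁴)(-0.37) = -8.4 × 10⁻⁴ → UNSTABLE
  150–182 m: −αΔT+βΔS = −(1.5 × 10⁻⁴)(-14.4)+(7.8 × 10⁻⁴)(-0.25) = 2.0 × 10⁻³ → stable
  182–198 m: −αΔT+βΔS = −(1.5 × 10⁻⁴)(+1.6)+(7.8 × 10⁻⁴)(+0.57) = 2.0 × 10⁻⁴ → stable
The 126–150 m interval has Δρ < 0: lighter water underlies denser water.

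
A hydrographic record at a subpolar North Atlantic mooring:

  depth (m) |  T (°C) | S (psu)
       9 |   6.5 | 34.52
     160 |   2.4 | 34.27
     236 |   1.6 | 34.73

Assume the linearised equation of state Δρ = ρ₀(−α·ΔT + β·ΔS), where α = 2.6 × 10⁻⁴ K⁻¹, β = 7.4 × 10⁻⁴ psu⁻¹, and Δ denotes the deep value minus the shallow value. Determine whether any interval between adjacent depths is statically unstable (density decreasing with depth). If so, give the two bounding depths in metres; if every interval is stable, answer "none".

none

Evaluate Δρ/ρ₀ = −αΔT + βΔS across each adjacent pair:
  9–160 m: −αΔT+βΔS = −(2.6 × 10⁻⁴)(-4.1)+(7.4 × 10⁻⁴)(-0.25) = 8.8 × 10⁻⁴ → stable
  160–236 m: −αΔT+βΔS = −(2.6 × 10⁻⁴)(-0.8)+(7.4 × 10⁻⁴)(+0.46) = 5.5 × 10⁻⁴ → stable
Every interval has Δρ > 0: the column is stably stratified throughout.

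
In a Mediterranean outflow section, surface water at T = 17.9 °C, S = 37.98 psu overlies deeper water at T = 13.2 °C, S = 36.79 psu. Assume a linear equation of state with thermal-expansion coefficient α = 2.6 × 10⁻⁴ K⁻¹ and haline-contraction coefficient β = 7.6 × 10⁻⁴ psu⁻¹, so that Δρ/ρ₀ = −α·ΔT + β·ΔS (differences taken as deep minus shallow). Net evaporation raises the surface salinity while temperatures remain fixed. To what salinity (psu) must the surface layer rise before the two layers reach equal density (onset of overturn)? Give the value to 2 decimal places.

Neutral buoyancy requires −α(T_deep − T_surf) + β(S_deep − S_surf′) = 0.
S_surf′ = S_deep − (α/β)·ΔT = 36.79 − (2.6 × 10⁻⁴/7.6 × 10⁻⁴)·(-4.7) = 38.3979 psu.
Increase required: 38.3979 − 37.98 = 0.4179 psu.

38.40 psu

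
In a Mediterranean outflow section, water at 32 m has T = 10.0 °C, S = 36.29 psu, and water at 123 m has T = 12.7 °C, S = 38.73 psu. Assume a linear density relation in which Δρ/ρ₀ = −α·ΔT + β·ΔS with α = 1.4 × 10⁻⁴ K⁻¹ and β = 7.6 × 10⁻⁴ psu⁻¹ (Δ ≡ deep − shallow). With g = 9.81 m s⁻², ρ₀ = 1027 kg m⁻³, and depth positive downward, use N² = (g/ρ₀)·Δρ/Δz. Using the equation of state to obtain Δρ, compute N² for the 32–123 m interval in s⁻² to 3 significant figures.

ΔT = +2.7 K, ΔS = +2.44 psu (deep − shallow).
Δρ/ρ₀ = −αΔT + βΔS = -3.78 × 10⁻⁴ + 1.8544 × 10⁻³ = 1.4764 × 10⁻³, so Δρ ≈ 1.516 kg m⁻³.
N² = (g/ρ₀)·Δρ/Δz = g·(Δρ/ρ₀)/Δz = 9.81 × 1.4764 × 10⁻³ / 91 = 1.5916 × 10⁻⁴ s⁻² ≈ 1.59 × 10⁻⁴ s⁻².

1.59 × 10⁻⁴ s⁻²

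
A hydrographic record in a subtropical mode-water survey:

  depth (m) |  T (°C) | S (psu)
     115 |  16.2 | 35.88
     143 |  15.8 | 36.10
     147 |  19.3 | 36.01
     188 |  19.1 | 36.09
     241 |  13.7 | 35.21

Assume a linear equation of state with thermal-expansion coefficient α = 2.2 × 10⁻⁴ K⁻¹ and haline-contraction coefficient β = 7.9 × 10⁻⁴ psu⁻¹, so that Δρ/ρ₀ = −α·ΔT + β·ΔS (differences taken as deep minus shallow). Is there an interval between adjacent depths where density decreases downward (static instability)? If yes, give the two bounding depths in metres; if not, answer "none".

143–147 m

Evaluate Δρ/ρ₀ = −αΔT + βΔS across each adjacent pair:
  115–143 m: −αΔT+βΔS = −(2.2 × 10⁻⁴)(-0.4)+(7.9 × 10⁻⁴)(+0.22) = 2.6 × 10⁻⁴ → stable
  143–147 m: −αΔT+βΔS = −(2.2 × 10⁻⁴)(+3.5)+(7.9 × 10⁻⁴)(-0.09) = -8.4 × 10⁻⁴ → UNSTABLE
  147–188 m: −αΔT+βΔS = −(2.2 × 10⁻⁴)(-0.2)+(7.9 × 10⁻⁴)(+0.08) = 1.1 × 10⁻⁴ → stable
  188–241 m: −αΔT+βΔS = −(2.2 × 10⁻⁴)(-5.4)+(7.9 × 10⁻⁴)(-0.88) = 4.9 × 10⁻⁴ → stable
The 143–147 m interval has Δρ < 0: lighter water underlies denser water.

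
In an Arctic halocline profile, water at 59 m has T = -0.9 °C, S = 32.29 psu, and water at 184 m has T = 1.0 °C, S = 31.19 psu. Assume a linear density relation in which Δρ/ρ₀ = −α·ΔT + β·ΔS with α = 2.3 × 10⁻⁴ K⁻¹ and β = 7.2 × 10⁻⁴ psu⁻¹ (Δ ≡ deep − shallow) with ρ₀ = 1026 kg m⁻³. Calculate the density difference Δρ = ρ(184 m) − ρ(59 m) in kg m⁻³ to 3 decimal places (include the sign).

-1.261 kg m⁻³

ΔT = +1.9 K, ΔS = -1.10 psu (deep − shallow).
Δρ/ρ₀ = −(2.3 × 10⁻⁴)(+1.9) + (7.2 × 10⁻⁴)(-1.10) = -1.229 × 10⁻³.
Δρ = 1026 × (-1.229 × 10⁻³) = -1.261 kg m⁻³.
Negative Δρ: lighter below, statically unstable.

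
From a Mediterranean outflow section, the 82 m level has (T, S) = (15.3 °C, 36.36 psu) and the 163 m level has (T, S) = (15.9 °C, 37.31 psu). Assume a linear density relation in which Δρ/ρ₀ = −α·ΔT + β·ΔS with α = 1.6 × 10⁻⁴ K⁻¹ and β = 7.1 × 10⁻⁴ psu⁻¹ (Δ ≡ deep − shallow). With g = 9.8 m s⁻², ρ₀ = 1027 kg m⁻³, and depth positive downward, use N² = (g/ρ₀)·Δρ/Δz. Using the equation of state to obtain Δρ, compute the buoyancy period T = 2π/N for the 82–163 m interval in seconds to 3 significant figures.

ΔT = +0.6 K, ΔS = +0.95 psu (deep − shallow).
Δρ/ρ₀ = −αΔT + βΔS = -9.60 × 10⁻⁵ + 6.745 × 10⁻⁴ = 5.785 × 10⁻⁴, so Δρ ≈ 0.5941 kg m⁻³.
N² = (g/ρ₀)·Δρ/Δz = g·(Δρ/ρ₀)/Δz = 9.8 × 5.785 × 10⁻⁴ / 81 = 6.9991 × 10⁻⁵ s⁻².
N = √(6.9991 × 10⁻⁵) = 8.3661 × 10⁻³ rad s⁻¹ → T = 2π/N = 751.03 s ≈ 751 s.

751 s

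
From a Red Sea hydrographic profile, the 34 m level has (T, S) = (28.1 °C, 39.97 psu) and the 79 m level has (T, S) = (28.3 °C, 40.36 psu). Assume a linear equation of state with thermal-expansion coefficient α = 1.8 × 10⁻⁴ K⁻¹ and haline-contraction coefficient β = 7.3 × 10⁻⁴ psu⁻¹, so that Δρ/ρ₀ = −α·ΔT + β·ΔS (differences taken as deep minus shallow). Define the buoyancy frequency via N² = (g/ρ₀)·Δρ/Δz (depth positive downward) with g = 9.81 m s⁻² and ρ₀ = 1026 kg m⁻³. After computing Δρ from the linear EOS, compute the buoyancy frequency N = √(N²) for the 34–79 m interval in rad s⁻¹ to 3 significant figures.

ΔT = +0.2 K, ΔS = +0.39 psu (deep − shallow).
Δρ/ρ₀ = −αΔT + βΔS = -3.60 × 10⁻⁵ + 2.847 × 10⁻⁴ = 2.487 × 10⁻⁴, so Δρ ≈ 0.2552 kg m⁻³.
N² = (g/ρ₀)·Δρ/Δz = g·(Δρ/ρ₀)/Δz = 9.81 × 2.487 × 10⁻⁴ / 45 = 5.4217 × 10⁻⁵ s⁻².
N = √(5.4217 × 10⁻⁵) = 7.3632 × 10⁻³ rad s⁻¹ ≈ 7.36 × 10⁻³ rad s⁻¹.

7.36 × 10⁻³ rad s⁻¹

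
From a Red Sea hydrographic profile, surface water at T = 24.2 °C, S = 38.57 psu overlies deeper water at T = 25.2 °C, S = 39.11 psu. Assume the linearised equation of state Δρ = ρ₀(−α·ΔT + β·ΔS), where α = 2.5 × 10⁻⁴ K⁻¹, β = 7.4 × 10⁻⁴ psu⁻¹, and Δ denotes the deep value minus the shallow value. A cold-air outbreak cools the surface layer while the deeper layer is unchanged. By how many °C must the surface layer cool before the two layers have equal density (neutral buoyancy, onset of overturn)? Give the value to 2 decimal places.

Neutral buoyancy requires Δρ = 0, i.e. −α(T_deep − T_surf′) + β(S_deep − S_surf) = 0.
T_surf′ = T_deep − (β/α)·ΔS = 25.2 − (7.4 × 10⁻⁴/2.5 × 10⁻⁴)·(+0.54) = 23.6016 °C.
Cooling required: 24.2 − (23.6016) = 0.5984 °C.

0.60 °C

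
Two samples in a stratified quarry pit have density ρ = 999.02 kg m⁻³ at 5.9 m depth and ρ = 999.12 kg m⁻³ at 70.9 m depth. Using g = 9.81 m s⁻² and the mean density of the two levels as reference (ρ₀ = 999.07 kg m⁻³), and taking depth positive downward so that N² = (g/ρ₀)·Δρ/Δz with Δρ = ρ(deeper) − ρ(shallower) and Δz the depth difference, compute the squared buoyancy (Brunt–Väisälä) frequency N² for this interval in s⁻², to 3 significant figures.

Δρ = 999.12 − 999.02 = 0.10 kg m⁻³ over Δz = 70.9 − 5.9 = 65 m.
N² = (9.81/999.07) × (0.10/65) = 1.5106 × 10⁻⁵ s⁻² ≈ 1.51 × 10⁻⁵ s⁻².

1.51 × 10⁻⁵ s⁻²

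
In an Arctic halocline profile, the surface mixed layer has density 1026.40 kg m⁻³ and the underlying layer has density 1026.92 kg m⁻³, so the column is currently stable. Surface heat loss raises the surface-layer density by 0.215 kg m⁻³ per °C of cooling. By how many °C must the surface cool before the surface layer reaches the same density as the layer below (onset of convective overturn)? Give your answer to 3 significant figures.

2.42 °C

Density deficit of the surface layer: 1026.92 − 1026.40 = 0.52 kg m⁻³.
Required change = 0.52 / 0.215 = 2.42 °C.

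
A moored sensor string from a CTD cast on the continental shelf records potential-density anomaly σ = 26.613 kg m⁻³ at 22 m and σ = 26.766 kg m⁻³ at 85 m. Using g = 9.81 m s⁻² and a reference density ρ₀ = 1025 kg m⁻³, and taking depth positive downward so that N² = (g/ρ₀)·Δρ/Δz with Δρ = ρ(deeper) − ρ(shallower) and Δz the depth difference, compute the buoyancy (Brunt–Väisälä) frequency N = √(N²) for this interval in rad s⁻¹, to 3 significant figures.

Δρ = 1026.766 − 1026.613 = 0.153 kg m⁻³ over Δz = 85 − 22 = 63 m.
N² = (9.81/1025) × (0.153/63) = 2.3243 × 10⁻⁵ s⁻².
N = √(2.3243 × 10⁻⁵) = 4.8211 × 10⁻³ rad s⁻¹ ≈ 4.82 × 10⁻³ rad s⁻¹.

4.82 × 10⁻³ rad s⁻¹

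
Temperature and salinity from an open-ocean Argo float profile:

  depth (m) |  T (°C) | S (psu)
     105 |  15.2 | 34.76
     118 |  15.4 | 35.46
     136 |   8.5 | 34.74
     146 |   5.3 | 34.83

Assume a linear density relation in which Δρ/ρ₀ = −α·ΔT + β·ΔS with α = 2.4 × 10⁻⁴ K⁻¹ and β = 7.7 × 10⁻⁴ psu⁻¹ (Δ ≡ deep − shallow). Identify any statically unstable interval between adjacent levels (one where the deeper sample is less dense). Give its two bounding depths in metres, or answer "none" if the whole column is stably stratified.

Evaluate Δρ/ρ₀ = −αΔT + βΔS across each adjacent pair:
  105–118 m: −αΔT+βΔS = −(2.4 × 10⁻⁴)(+0.2)+(7.7 × 10⁻⁴)(+0.70) = 4.9 × 10⁻⁴ → stable
  118–136 m: −αΔT+βΔS = −(2.4 × 10⁻⁴)(-6.9)+(7.7 × 10⁻⁴)(-0.72) = 1.1 × 10⁻³ → stable
  136–146 m: −αΔT+βΔS = −(2.4 × 10⁻⁴)(-3.2)+(7.7 × 10⁻⁴)(+0.09) = 8.4 × 10⁻⁴ → stable
Every interval has Δρ > 0: the column is stably stratified throughout.

none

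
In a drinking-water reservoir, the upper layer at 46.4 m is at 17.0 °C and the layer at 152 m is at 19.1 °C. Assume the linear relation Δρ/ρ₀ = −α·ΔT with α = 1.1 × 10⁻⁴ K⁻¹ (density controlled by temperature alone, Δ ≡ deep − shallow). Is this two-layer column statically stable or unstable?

unstable

ΔT = 19.1 − 17.0 = +2.1 K, so Δρ/ρ₀ = −αΔT = -2.31 × 10⁻⁴.
Δρ/ρ₀ < 0, so Δρ < 0: deeper water is lighter → statically unstable; the column would overturn.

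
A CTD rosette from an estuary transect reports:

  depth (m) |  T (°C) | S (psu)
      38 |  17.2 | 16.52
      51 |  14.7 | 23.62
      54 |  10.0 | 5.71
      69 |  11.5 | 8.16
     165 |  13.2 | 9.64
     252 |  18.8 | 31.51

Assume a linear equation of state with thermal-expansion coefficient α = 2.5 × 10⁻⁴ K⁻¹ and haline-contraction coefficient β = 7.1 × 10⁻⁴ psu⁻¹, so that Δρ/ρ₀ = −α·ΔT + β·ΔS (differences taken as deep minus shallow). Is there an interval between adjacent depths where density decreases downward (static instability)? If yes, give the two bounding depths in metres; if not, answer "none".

Evaluate Δρ/ρ₀ = −αΔT + βΔS across each adjacent pair:
  38–51 m: −αΔT+βΔS = −(2.5 × 10⁻⁴)(-2.5)+(7.1 × 10⁻⁴)(+7.10) = 5.7 × 10⁻³ → stable
  51–54 m: −αΔT+βΔS = −(2.5 × 10⁻⁴)(-4.7)+(7.1 × 10⁻⁴)(-17.91) = -0.012 → UNSTABLE
  54–69 m: −αΔT+βΔS = −(2.5 × 10⁻⁴)(+1.5)+(7.1 × 10⁻⁴)(+2.45) = 1.4 × 10⁻³ → stable
  69–165 m: −αΔT+βΔS = −(2.5 × 10⁻⁴)(+1.7)+(7.1 × 10⁻⁴)(+1.48) = 6.3 × 10⁻⁴ → stable
  165–252 m: −αΔT+βΔS = −(2.5 × 10⁻⁴)(+5.6)+(7.1 × 10⁻⁴)(+21.87) = 0.014 → stable
The 51–54 m interval has Δρ < 0: lighter water underlies denser water.

51–54 m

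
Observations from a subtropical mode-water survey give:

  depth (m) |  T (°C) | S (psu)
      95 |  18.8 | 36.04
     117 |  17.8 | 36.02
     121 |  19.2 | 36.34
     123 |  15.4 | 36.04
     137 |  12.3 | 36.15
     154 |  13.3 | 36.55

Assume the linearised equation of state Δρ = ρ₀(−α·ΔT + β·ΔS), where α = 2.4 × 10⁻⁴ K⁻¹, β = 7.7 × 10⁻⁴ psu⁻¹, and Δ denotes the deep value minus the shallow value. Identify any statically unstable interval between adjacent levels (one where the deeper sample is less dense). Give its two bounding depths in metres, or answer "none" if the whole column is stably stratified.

Evaluate Δρ/ρ₀ = −αΔT + βΔS across each adjacent pair:
  95–117 m: −αΔT+βΔS = −(2.4 × 10⁻⁴)(-1.0)+(7.7 × 10⁻⁴)(-0.02) = 2.2 × 10⁻⁴ → stable
  117–121 m: −αΔT+βΔS = −(2.4 × 10⁻⁴)(+1.4)+(7.7 × 10⁻⁴)(+0.32) = -9.0 × 10⁻⁵ → UNSTABLE
  121–123 m: −αΔT+βΔS = −(2.4 × 10⁻⁴)(-3.8)+(7.7 × 10⁻⁴)(-0.30) = 6.8 × 10⁻⁴ → stable
  123–137 m: −αΔT+βΔS = −(2.4 × 10⁻⁴)(-3.1)+(7.7 × 10⁻⁴)(+0.11) = 8.3 × 10⁻⁴ → stable
  137–154 m: −αΔT+βΔS = −(2.4 × 10⁻⁴)(+1.0)+(7.7 × 10⁻⁴)(+0.40) = 6.8 × 10⁻⁵ → stable
The 117–121 m interval has Δρ < 0: lighter water underlies denser water.

117–121 m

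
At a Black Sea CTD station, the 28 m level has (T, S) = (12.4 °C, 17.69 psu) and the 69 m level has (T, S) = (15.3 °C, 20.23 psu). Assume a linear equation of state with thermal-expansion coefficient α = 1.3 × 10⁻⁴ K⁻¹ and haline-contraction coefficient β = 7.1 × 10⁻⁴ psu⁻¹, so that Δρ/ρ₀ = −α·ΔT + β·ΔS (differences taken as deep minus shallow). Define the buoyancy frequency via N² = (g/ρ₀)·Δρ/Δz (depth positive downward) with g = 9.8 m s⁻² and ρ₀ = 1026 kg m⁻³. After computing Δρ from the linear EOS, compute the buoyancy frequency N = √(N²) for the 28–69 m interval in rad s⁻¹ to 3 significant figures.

0.0185 rad s⁻¹

ΔT = +2.9 K, ΔS = +2.54 psu (deep − shallow).
Δρ/ρ₀ = −αΔT + βΔS = -3.77 × 10⁻⁴ + 1.8034 × 10⁻³ = 1.4264 × 10⁻³, so Δρ ≈ 1.463 kg m⁻³.
N² = (g/ρ₀)·Δρ/Δz = g·(Δρ/ρ₀)/Δz = 9.8 × 1.4264 × 10⁻³ / 41 = 3.4094 × 10⁻⁴ s⁻².
N = √(3.4094 × 10⁻⁴) = 0.018465 rad s⁻¹ ≈ 0.0185 rad s⁻¹.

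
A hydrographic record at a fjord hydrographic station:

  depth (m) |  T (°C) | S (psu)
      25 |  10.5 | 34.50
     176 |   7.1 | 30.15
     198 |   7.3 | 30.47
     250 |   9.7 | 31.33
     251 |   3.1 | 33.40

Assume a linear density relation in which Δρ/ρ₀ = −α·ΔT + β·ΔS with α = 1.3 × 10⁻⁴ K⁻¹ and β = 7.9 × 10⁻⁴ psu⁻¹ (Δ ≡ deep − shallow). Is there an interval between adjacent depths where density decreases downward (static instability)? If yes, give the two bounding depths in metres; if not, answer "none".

Evaluate Δρ/ρ₀ = −αΔT + βΔS across each adjacent pair:
  25–176 m: −αΔT+βΔS = −(1.3 × 10⁻⁴)(-3.4)+(7.9 × 10⁻⁴)(-4.35) = -3.0 × 10⁻³ → UNSTABLE
  176–198 m: −αΔT+βΔS = −(1.3 × 10⁻⁴)(+0.2)+(7.9 × 10⁻⁴)(+0.32) = 2.3 × 10⁻⁴ → stable
  198–250 m: −αΔT+βΔS = −(1.3 × 10⁻⁴)(+2.4)+(7.9 × 10⁻⁴)(+0.86) = 3.7 × 10⁻⁴ → stable
  250–251 m: −αΔT+βΔS = −(1.3 × 10⁻⁴)(-6.6)+(7.9 × 10⁻⁴)(+2.07) = 2.5 × 10⁻³ → stable
The 25–176 m interval has Δρ < 0: lighter water underlies denser water.

25–176 m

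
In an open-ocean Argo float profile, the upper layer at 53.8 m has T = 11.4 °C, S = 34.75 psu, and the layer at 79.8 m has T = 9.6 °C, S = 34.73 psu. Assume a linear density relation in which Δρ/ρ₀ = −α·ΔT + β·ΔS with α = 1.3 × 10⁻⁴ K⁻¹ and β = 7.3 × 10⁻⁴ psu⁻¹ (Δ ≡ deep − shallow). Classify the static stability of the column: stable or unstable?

ΔT = 9.6 − 11.4 = -1.8 K and ΔS = 34.73 − 34.75 = -0.02 psu (deep − shallow).
−αΔT = 2.34 × 10⁻⁴; βΔS = -1.46 × 10⁻⁵; sum Δρ/ρ₀ = 2.194 × 10⁻⁴.
Δρ/ρ₀ > 0, so Δρ > 0: deeper water is denser → statically stable.

stable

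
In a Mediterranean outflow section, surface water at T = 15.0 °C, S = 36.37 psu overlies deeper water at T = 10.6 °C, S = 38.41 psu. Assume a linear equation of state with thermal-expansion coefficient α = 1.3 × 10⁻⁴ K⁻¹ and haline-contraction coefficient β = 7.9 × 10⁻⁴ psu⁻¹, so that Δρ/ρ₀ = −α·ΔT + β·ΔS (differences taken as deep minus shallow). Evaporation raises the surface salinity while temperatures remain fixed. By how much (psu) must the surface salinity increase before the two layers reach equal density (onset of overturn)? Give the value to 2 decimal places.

Neutral buoyancy requires −α(T_deep − T_surf) + β(S_deep − S_surf′) = 0.
S_surf′ = S_deep − (α/β)·ΔT = 38.41 − (1.3 × 10⁻⁴/7.9 × 10⁻⁴)·(-4.4) = 39.1341 psu.
Increase required: 39.1341 − 36.37 = 2.7641 psu.

2.76 psu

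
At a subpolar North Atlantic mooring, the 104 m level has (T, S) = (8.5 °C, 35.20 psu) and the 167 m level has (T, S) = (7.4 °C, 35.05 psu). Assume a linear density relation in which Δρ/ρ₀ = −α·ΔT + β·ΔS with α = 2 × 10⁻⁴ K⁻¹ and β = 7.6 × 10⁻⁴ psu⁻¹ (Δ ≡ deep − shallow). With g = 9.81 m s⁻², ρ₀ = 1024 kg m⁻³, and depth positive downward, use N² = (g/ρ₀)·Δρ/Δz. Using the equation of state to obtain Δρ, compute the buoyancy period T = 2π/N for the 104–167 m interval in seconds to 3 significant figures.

1.55 × 10³ s

ΔT = -1.1 K, ΔS = -0.15 psu (deep − shallow).
Δρ/ρ₀ = −αΔT + βΔS = 2.20 × 10⁻⁴ − 1.14 × 10⁻⁴ = 1.06 × 10⁻⁴, so Δρ ≈ 0.1085 kg m⁻³.
N² = (g/ρ₀)·Δρ/Δz = g·(Δρ/ρ₀)/Δz = 9.81 × 1.06 × 10⁻⁴ / 63 = 1.6506 × 10⁻⁵ s⁻².
N = √(1.6506 × 10⁻⁵) = 4.0628 × 10⁻³ rad s⁻¹ → T = 2π/N = 1.5465 × 10³ s ≈ 1.55 × 10³ s.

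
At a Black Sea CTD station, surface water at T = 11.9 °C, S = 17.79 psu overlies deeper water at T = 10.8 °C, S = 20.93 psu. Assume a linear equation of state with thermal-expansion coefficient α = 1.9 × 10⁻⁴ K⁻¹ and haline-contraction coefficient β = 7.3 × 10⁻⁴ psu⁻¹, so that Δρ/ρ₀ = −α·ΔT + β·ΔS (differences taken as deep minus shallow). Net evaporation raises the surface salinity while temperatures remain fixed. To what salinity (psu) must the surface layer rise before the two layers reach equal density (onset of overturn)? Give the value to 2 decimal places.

Neutral buoyancy requires −α(T_deep − T_surf) + β(S_deep − S_surf′) = 0.
S_surf′ = S_deep − (α/β)·ΔT = 20.93 − (1.9 × 10⁻⁴/7.3 × 10⁻⁴)·(-1.1) = 21.2163 psu.
Increase required: 21.2163 − 17.79 = 3.4263 psu.

21.22 psu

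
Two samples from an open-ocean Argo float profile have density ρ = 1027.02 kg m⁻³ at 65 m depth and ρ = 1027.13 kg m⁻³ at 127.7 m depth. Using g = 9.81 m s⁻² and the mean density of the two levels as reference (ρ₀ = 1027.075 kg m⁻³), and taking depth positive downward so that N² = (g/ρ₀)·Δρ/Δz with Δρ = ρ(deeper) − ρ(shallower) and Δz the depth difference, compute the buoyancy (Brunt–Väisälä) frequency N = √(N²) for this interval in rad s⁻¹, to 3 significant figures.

4.09 × 10⁻³ rad s⁻¹

Δρ = 1027.13 − 1027.02 = 0.11 kg m⁻³ over Δz = 127.7 − 65 = 62.7 m.
N² = (9.81/1027.075) × (0.11/62.7) = 1.6757 × 10⁻⁵ s⁻².
N = √(1.6757 × 10⁻⁵) = 4.0935 × 10⁻³ rad s⁻¹ ≈ 4.09 × 10⁻³ rad s⁻¹.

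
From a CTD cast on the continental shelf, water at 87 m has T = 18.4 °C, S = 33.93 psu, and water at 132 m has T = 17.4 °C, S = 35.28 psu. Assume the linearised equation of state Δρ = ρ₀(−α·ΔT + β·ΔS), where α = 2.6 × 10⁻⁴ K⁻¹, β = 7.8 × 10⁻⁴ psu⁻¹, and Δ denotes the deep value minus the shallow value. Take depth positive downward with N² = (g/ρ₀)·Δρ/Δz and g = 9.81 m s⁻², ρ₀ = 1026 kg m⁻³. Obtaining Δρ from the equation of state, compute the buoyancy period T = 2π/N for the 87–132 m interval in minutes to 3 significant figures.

ΔT = -1.0 K, ΔS = +1.35 psu (deep − shallow).
Δρ/ρ₀ = −αΔT + βΔS = 2.60 × 10⁻⁴ + 1.053 × 10⁻³ = 1.313 × 10⁻³, so Δρ ≈ 1.347 kg m⁻³.
N² = (g/ρ₀)·Δρ/Δz = g·(Δρ/ρ₀)/Δz = 9.81 × 1.313 × 10⁻³ / 45 = 2.8623 × 10⁻⁴ s⁻².
N = √(2.8623 × 10⁻⁴) = 0.016918 rad s⁻¹ → T = 2π/N = 371.39 s = 6.1898 min ≈ 6.19 min.

6.19 min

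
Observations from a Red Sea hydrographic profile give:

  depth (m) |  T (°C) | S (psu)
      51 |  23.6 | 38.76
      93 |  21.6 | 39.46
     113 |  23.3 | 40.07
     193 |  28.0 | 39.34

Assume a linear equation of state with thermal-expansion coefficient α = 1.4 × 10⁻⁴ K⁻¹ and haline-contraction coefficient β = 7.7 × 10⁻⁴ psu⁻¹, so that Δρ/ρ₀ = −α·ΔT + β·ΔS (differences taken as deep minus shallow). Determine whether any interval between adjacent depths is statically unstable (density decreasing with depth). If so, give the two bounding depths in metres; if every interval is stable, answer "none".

113–193 m

Evaluate Δρ/ρ₀ = −αΔT + βΔS across each adjacent pair:
  51–93 m: −αΔT+βΔS = −(1.4 × 10⁻⁴)(-2.0)+(7.7 × 10⁻⁴)(+0.70) = 8.2 × 10⁻⁴ → stable
  93–113 m: −αΔT+βΔS = −(1.4 × 10⁻⁴)(+1.7)+(7.7 × 10⁻⁴)(+0.61) = 2.3 × 10⁻⁴ → stable
  113–193 m: −αΔT+βΔS = −(1.4 × 10⁻⁴)(+4.7)+(7.7 × 10⁻⁴)(-0.73) = -1.2 × 10⁻³ → UNSTABLE
The 113–193 m interval has Δρ < 0: lighter water underlies denser water.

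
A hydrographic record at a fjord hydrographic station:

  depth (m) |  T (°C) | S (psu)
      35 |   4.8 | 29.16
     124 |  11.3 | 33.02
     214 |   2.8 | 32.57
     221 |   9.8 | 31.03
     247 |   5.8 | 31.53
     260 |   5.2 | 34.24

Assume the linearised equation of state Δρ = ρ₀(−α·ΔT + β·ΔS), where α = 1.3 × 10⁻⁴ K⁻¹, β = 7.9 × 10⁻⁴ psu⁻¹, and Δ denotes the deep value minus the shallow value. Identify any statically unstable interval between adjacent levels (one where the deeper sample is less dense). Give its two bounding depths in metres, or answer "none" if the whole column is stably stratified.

214–221 m

Evaluate Δρ/ρ₀ = −αΔT + βΔS across each adjacent pair:
  35–124 m: −αΔT+βΔS = −(1.3 × 10⁻⁴)(+6.5)+(7.9 × 10⁻⁴)(+3.86) = 2.2 × 10⁻³ → stable
  124–214 m: −αΔT+βΔS = −(1.3 × 10⁻⁴)(-8.5)+(7.9 × 10⁻⁴)(-0.45) = 7.5 × 10⁻⁴ → stable
  214–221 m: −αΔT+βΔS = −(1.3 × 10⁻⁴)(+7.0)+(7.9 × 10⁻⁴)(-1.54) = -2.1 × 10⁻³ → UNSTABLE
  221–247 m: −αΔT+βΔS = −(1.3 × 10⁻⁴)(-4.0)+(7.9 × 10⁻⁴)(+0.50) = 9.2 × 10⁻⁴ → stable
  247–260 m: −αΔT+βΔS = −(1.3 × 10⁻⁴)(-0.6)+(7.9 × 10⁻⁴)(+2.71) = 2.2 × 10⁻³ → stable
The 214–221 m interval has Δρ < 0: lighter water underlies denser water.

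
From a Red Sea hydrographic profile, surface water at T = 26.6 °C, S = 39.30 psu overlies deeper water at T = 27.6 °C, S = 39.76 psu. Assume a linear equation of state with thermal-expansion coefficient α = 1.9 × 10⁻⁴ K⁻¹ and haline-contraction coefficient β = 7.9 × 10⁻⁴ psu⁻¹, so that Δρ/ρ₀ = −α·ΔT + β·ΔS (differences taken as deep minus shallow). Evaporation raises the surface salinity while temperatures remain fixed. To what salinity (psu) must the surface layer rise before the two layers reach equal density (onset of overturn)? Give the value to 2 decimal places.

Neutral buoyancy requires −α(T_deep − T_surf) + β(S_deep − S_surf′) = 0.
S_surf′ = S_deep − (α/β)·ΔT = 39.76 − (1.9 × 10⁻⁴/7.9 × 10⁻⁴)·(+1.0) = 39.5195 psu.
Increase required: 39.5195 − 39.30 = 0.2195 psu.

39.52 psu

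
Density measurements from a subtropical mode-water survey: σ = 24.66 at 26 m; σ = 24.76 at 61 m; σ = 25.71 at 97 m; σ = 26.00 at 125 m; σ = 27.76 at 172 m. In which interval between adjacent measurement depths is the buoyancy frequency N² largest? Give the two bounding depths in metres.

Compute the density gradient over each adjacent pair:
  26–61 m: Δρ/Δz = 0.10/35 = 2.9 × 10⁻³ kg m⁻⁴
  61–97 m: Δρ/Δz = 0.95/36 = 0.026 kg m⁻⁴
  97–125 m: Δρ/Δz = 0.29/28 = 0.010 kg m⁻⁴
  125–172 m: Δρ/Δz = 1.76/47 = 0.037 kg m⁻⁴
The largest gradient is in the 125–172 m interval — the pycnocline.

125–172 m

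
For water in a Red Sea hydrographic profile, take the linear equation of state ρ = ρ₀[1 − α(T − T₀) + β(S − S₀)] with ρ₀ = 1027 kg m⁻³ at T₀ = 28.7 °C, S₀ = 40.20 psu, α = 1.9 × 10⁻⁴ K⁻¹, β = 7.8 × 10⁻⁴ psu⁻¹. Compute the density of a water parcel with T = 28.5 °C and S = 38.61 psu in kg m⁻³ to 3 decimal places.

1025.765 kg m⁻³

T − T₀ = -0.2 K, S − S₀ = -1.59 psu.
Bracket = 1 − α·(-0.2) + β·(-1.59) = 1 + (-1.2022 × 10⁻³) = 0.9987978.
ρ = 1027 × 0.9987978 = 1025.765 kg m⁻³.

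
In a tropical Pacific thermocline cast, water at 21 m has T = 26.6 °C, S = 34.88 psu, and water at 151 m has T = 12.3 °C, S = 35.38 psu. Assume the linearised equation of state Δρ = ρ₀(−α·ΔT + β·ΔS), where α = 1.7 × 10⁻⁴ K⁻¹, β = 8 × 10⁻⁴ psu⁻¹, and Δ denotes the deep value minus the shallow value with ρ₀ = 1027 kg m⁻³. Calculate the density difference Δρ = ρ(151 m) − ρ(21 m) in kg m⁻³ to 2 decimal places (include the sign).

ΔT = -14.3 K, ΔS = +0.50 psu (deep − shallow).
Δρ/ρ₀ = −(1.7 × 10⁻⁴)(-14.3) + (8 × 10⁻⁴)(+0.50) = 2.831 × 10⁻³.
Δρ = 1027 × (2.831 × 10⁻³) = +2.91 kg m⁻³.
Positive Δρ: denser below, stable.

+2.91 kg m⁻³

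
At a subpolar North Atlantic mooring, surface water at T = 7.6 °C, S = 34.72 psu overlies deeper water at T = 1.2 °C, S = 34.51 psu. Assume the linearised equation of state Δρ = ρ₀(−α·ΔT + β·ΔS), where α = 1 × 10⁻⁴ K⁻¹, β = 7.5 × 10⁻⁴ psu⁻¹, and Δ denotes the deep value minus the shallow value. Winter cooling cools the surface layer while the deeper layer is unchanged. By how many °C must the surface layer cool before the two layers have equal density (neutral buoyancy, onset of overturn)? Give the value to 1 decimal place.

Neutral buoyancy requires Δρ = 0, i.e. −α(T_deep − T_surf′) + β(S_deep − S_surf) = 0.
T_surf′ = T_deep − (β/α)·ΔS = 1.2 − (7.5 × 10⁻⁴/1 × 10⁻⁴)·(-0.21) = 2.775 °C.
Cooling required: 7.6 − (2.775) = 4.825 °C.

4.8 °C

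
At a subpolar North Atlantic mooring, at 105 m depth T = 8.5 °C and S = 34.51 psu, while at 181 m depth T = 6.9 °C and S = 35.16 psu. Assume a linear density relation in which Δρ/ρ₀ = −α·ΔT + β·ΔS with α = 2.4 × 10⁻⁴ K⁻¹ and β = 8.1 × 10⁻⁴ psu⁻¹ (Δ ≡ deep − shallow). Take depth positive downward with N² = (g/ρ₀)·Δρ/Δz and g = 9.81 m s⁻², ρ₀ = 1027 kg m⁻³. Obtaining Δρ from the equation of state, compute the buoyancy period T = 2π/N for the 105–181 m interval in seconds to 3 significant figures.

580 s

ΔT = -1.6 K, ΔS = +0.65 psu (deep − shallow).
Δρ/ρ₀ = −αΔT + βΔS = 3.84 × 10⁻⁴ + 5.265 × 10⁻⁴ = 9.105 × 10⁻⁴, so Δρ ≈ 0.9351 kg m⁻³.
N² = (g/ρ₀)·Δρ/Δz = g·(Δρ/ρ₀)/Δz = 9.81 × 9.105 × 10⁻⁴ / 76 = 1.1753 × 10⁻⁴ s⁻².
N = √(1.1753 × 10⁻⁴) = 0.010841 rad s⁻¹ → T = 2π/N = 579.58 s ≈ 580 s.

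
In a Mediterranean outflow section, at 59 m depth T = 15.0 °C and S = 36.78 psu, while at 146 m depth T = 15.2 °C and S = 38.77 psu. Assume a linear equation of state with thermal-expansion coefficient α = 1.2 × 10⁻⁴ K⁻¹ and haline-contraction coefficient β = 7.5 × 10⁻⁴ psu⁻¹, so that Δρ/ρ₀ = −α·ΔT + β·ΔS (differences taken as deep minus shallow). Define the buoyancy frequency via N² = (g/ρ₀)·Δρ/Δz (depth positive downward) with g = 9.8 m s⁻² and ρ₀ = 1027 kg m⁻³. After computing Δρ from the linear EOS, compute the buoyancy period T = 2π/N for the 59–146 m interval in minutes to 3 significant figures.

8.14 min

ΔT = +0.2 K, ΔS = +1.99 psu (deep − shallow).
Δρ/ρ₀ = −αΔT + βΔS = -2.40 × 10⁻⁵ + 1.4925 × 10⁻³ = 1.4685 × 10⁻³, so Δρ ≈ 1.508 kg m⁻³.
N² = (g/ρ₀)·Δρ/Δz = g·(Δρ/ρ₀)/Δz = 9.8 × 1.4685 × 10⁻³ / 87 = 1.6542 × 10⁻⁴ s⁻².
N = √(1.6542 × 10⁻⁴) = 0.012862 rad s⁻¹ → T = 2π/N = 488.51 s = 8.1418 min ≈ 8.14 min.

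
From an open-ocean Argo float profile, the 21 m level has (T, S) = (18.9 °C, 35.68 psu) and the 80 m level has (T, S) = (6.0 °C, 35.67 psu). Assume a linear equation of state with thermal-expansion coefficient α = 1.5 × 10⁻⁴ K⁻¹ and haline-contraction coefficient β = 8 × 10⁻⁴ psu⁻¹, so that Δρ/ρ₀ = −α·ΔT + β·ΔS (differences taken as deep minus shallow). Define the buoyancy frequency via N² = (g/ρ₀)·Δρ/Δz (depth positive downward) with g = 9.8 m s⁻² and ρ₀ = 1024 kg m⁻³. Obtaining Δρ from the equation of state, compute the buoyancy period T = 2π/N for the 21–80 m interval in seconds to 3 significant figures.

ΔT = -12.9 K, ΔS = -0.01 psu (deep − shallow).
Δρ/ρ₀ = −αΔT + βΔS = 1.935 × 10⁻³ − 8.00 × 10⁻⁶ = 1.927 × 10⁻³, so Δρ ≈ 1.973 kg m⁻³.
N² = (g/ρ₀)·Δρ/Δz = g·(Δρ/ρ₀)/Δz = 9.8 × 1.927 × 10⁻³ / 59 = 3.2008 × 10⁻⁴ s⁻².
N = √(3.2008 × 10⁻⁴) = 0.017891 rad s⁻¹ → T = 2π/N = 351.19 s ≈ 351 s.

351 s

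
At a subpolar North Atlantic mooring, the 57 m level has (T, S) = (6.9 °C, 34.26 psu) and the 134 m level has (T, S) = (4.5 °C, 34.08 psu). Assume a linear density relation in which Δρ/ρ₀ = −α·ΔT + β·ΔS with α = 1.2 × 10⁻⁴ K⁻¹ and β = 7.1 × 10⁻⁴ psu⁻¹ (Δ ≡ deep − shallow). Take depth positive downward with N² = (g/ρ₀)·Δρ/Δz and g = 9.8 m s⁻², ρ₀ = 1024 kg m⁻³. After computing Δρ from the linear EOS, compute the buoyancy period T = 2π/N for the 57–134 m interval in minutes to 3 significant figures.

23.2 min

ΔT = -2.4 K, ΔS = -0.18 psu (deep − shallow).
Δρ/ρ₀ = −αΔT + βΔS = 2.88 × 10⁻⁴ − 1.278 × 10⁻⁴ = 1.602 × 10⁻⁴, so Δρ ≈ 0.1640 kg m⁻³.
N² = (g/ρ₀)·Δρ/Δz = g·(Δρ/ρ₀)/Δz = 9.8 × 1.602 × 10⁻⁴ / 77 = 2.0389 × 10⁻⁵ s⁻².
N = √(2.0389 × 10⁻⁵) = 4.5154 × 10⁻³ rad s⁻¹ → T = 2π/N = 1.3915 × 10³ s = 23.192 min ≈ 23.2 min.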